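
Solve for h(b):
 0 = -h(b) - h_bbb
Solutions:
 h(b) = C3*exp(-b) + (C1*sin(sqrt(3)*b/2) + C2*cos(sqrt(3)*b/2))*exp(b/2)


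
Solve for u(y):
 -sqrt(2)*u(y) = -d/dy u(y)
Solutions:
 u(y) = C1*exp(sqrt(2)*y)


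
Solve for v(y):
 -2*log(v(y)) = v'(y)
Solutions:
 li(v(y)) = C1 - 2*y


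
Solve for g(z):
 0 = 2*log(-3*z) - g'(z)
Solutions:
 g(z) = C1 + 2*z*log(-z) + 2*z*(-1 + log(3))


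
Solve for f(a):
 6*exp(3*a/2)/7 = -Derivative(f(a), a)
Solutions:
 f(a) = C1 - 4*exp(3*a/2)/7


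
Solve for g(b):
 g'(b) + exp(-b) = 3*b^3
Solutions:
 g(b) = C1 + 3*b^4/4 + exp(-b)


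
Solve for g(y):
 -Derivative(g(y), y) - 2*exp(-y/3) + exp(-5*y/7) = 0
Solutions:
 g(y) = C1 + 6*exp(-y/3) - 7*exp(-5*y/7)/5


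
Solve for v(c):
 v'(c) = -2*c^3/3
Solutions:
 v(c) = C1 - c^4/6


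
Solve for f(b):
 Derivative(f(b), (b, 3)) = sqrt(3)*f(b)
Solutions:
 f(b) = C3*exp(3^(1/6)*b) + (C1*sin(3^(2/3)*b/2) + C2*cos(3^(2/3)*b/2))*exp(-3^(1/6)*b/2)


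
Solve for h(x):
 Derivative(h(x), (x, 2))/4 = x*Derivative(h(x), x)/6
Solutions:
 h(x) = C1 + C2*erfi(sqrt(3)*x/3)


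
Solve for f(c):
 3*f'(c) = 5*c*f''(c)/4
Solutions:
 f(c) = C1 + C2*c^(17/5)


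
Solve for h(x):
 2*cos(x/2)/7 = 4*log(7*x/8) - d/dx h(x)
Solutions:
 h(x) = C1 + 4*x*log(x) - 12*x*log(2) - 4*x + 4*x*log(7) - 4*sin(x/2)/7


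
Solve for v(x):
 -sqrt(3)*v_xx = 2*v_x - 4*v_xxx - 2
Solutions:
 v(x) = C1 + C2*exp(x*(sqrt(3) + sqrt(35))/8) + C3*exp(x*(-sqrt(35) + sqrt(3))/8) + x


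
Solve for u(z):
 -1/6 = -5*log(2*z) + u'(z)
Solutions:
 u(z) = C1 + 5*z*log(z) - 31*z/6 + z*log(32)


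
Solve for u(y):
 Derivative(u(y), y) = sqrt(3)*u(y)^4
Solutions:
 u(y) = (-1/(C1 + 3*sqrt(3)*y))^(1/3)
 u(y) = (-1/(C1 + sqrt(3)*y))^(1/3)*(-3^(2/3) - 3*3^(1/6)*I)/6
 u(y) = (-1/(C1 + sqrt(3)*y))^(1/3)*(-3^(2/3) + 3*3^(1/6)*I)/6


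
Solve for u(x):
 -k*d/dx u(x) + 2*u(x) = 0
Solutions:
 u(x) = C1*exp(2*x/k)


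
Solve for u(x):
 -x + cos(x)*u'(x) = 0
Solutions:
 u(x) = C1 + Integral(x/cos(x), x)


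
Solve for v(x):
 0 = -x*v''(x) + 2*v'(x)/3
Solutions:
 v(x) = C1 + C2*x^(5/3)


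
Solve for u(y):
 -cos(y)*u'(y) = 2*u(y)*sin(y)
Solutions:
 u(y) = C1*cos(y)^2


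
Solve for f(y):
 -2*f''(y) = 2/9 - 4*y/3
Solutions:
 f(y) = C1 + C2*y + y^3/9 - y^2/18


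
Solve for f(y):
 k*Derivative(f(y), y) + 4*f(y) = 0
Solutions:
 f(y) = C1*exp(-4*y/k)


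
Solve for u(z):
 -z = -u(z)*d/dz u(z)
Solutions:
 u(z) = -sqrt(C1 + z^2)
 u(z) = sqrt(C1 + z^2)


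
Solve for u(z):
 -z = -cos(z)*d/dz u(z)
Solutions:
 u(z) = C1 + Integral(z/cos(z), z)


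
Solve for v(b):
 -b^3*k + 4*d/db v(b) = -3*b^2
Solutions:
 v(b) = C1 + b^4*k/16 - b^3/4


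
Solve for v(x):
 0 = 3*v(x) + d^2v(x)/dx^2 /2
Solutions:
 v(x) = C1*sin(sqrt(6)*x) + C2*cos(sqrt(6)*x)


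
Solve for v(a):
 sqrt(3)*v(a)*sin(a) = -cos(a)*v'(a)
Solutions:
 v(a) = C1*cos(a)^(sqrt(3))


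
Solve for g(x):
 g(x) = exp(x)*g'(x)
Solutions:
 g(x) = C1*exp(-exp(-x))


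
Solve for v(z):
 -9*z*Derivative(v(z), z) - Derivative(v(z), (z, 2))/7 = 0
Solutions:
 v(z) = C1 + C2*erf(3*sqrt(14)*z/2)


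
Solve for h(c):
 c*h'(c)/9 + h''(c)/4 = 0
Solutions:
 h(c) = C1 + C2*erf(sqrt(2)*c/3)


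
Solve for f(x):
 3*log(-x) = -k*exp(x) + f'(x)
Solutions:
 f(x) = C1 + k*exp(x) + 3*x*log(-x) - 3*x


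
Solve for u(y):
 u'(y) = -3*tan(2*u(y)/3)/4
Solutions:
 u(y) = -3*asin(C1*exp(-y/2))/2 + 3*pi/2
 u(y) = 3*asin(C1*exp(-y/2))/2


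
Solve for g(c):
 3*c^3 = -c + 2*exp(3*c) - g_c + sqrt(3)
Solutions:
 g(c) = C1 - 3*c^4/4 - c^2/2 + sqrt(3)*c + 2*exp(3*c)/3


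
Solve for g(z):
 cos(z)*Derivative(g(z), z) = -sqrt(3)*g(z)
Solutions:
 g(z) = C1*(sin(z) - 1)^(sqrt(3)/2)/(sin(z) + 1)^(sqrt(3)/2)


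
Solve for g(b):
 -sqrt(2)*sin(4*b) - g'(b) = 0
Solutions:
 g(b) = C1 + sqrt(2)*cos(4*b)/4


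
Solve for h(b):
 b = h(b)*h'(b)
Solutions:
 h(b) = -sqrt(C1 + b^2)
 h(b) = sqrt(C1 + b^2)


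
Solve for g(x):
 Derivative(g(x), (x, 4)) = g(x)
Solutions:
 g(x) = C1*exp(-x) + C2*exp(x) + C3*sin(x) + C4*cos(x)


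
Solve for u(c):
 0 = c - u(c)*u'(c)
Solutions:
 u(c) = -sqrt(C1 + c^2)
 u(c) = sqrt(C1 + c^2)


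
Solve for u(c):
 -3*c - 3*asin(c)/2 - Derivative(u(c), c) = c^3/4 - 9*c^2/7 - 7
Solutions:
 u(c) = C1 - c^4/16 + 3*c^3/7 - 3*c^2/2 - 3*c*asin(c)/2 + 7*c - 3*sqrt(1 - c^2)/2


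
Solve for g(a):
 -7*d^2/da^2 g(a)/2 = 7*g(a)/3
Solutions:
 g(a) = C1*sin(sqrt(6)*a/3) + C2*cos(sqrt(6)*a/3)


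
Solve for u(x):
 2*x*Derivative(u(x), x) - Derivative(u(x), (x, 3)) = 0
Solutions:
 u(x) = C1 + Integral(C2*airyai(2^(1/3)*x) + C3*airybi(2^(1/3)*x), x)


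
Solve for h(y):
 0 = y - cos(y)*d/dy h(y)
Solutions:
 h(y) = C1 + Integral(y/cos(y), y)


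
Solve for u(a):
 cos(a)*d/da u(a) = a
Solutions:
 u(a) = C1 + Integral(a/cos(a), a)


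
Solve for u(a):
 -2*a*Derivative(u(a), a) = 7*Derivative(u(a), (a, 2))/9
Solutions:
 u(a) = C1 + C2*erf(3*sqrt(7)*a/7)


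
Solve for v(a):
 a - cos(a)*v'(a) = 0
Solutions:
 v(a) = C1 + Integral(a/cos(a), a)


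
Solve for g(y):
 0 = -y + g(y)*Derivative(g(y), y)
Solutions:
 g(y) = -sqrt(C1 + y^2)
 g(y) = sqrt(C1 + y^2)


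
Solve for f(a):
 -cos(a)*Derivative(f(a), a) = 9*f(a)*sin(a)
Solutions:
 f(a) = C1*cos(a)^9


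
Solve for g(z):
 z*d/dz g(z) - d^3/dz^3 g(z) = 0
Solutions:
 g(z) = C1 + Integral(C2*airyai(z) + C3*airybi(z), z)


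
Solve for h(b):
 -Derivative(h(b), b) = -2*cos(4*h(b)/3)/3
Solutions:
 -2*b/3 - 3*log(sin(4*h(b)/3) - 1)/8 + 3*log(sin(4*h(b)/3) + 1)/8 = C1


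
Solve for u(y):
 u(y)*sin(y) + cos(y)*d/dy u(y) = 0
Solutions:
 u(y) = C1*cos(y)


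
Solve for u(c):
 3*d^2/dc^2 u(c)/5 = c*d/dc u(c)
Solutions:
 u(c) = C1 + C2*erfi(sqrt(30)*c/6)


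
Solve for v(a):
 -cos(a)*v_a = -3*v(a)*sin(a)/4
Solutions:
 v(a) = C1/cos(a)^(3/4)


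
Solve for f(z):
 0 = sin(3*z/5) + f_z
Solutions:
 f(z) = C1 + 5*cos(3*z/5)/3


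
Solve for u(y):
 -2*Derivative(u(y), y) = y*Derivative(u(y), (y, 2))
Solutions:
 u(y) = C1 + C2/y


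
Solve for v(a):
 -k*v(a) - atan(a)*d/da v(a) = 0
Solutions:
 v(a) = C1*exp(-k*Integral(1/atan(a), a))


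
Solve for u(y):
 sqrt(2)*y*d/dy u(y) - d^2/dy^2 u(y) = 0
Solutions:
 u(y) = C1 + C2*erfi(2^(3/4)*y/2)


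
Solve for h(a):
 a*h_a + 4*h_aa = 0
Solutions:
 h(a) = C1 + C2*erf(sqrt(2)*a/4)


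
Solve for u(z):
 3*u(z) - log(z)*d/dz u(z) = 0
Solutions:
 u(z) = C1*exp(3*li(z))


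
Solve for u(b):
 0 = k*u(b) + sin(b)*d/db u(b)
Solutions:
 u(b) = C1*exp(k*(-log(cos(b) - 1) + log(cos(b) + 1))/2)


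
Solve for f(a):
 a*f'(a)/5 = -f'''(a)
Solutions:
 f(a) = C1 + Integral(C2*airyai(-5^(2/3)*a/5) + C3*airybi(-5^(2/3)*a/5), a)


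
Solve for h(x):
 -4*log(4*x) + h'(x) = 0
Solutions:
 h(x) = C1 + 4*x*log(x) - 4*x + x*log(256)


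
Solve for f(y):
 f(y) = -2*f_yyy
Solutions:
 f(y) = C3*exp(-2^(2/3)*y/2) + (C1*sin(2^(2/3)*sqrt(3)*y/4) + C2*cos(2^(2/3)*sqrt(3)*y/4))*exp(2^(2/3)*y/4)


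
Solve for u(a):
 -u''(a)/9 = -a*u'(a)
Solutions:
 u(a) = C1 + C2*erfi(3*sqrt(2)*a/2)


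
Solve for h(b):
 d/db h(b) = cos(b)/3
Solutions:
 h(b) = C1 + sin(b)/3


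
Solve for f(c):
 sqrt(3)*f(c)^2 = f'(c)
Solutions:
 f(c) = -1/(C1 + sqrt(3)*c)


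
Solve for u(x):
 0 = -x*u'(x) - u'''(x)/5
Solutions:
 u(x) = C1 + Integral(C2*airyai(-5^(1/3)*x) + C3*airybi(-5^(1/3)*x), x)


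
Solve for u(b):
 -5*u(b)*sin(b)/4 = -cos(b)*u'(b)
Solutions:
 u(b) = C1/cos(b)^(5/4)


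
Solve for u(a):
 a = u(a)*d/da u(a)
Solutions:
 u(a) = -sqrt(C1 + a^2)
 u(a) = sqrt(C1 + a^2)


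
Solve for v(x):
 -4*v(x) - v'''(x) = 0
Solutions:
 v(x) = C3*exp(-2^(2/3)*x) + (C1*sin(2^(2/3)*sqrt(3)*x/2) + C2*cos(2^(2/3)*sqrt(3)*x/2))*exp(2^(2/3)*x/2)


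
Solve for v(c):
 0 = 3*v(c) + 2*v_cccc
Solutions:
 v(c) = (C1*sin(6^(1/4)*c/2) + C2*cos(6^(1/4)*c/2))*exp(-6^(1/4)*c/2) + (C3*sin(6^(1/4)*c/2) + C4*cos(6^(1/4)*c/2))*exp(6^(1/4)*c/2)


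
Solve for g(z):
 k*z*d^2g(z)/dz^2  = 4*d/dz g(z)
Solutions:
 g(z) = C1 + z^(((re(k) + 4)*re(k) + im(k)^2)/(re(k)^2 + im(k)^2))*(C2*sin(4*log(z)*Abs(im(k))/(re(k)^2 + im(k)^2)) + C3*cos(4*log(z)*im(k)/(re(k)^2 + im(k)^2)))


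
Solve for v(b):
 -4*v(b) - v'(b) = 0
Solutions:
 v(b) = C1*exp(-4*b)


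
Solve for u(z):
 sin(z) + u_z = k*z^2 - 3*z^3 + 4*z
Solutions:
 u(z) = C1 + k*z^3/3 - 3*z^4/4 + 2*z^2 + cos(z)


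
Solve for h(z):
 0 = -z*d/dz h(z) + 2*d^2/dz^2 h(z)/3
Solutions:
 h(z) = C1 + C2*erfi(sqrt(3)*z/2)


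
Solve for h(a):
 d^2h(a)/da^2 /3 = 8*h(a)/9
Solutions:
 h(a) = C1*exp(-2*sqrt(6)*a/3) + C2*exp(2*sqrt(6)*a/3)


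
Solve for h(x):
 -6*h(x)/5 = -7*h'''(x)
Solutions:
 h(x) = C3*exp(35^(2/3)*6^(1/3)*x/35) + (C1*sin(2^(1/3)*3^(5/6)*35^(2/3)*x/70) + C2*cos(2^(1/3)*3^(5/6)*35^(2/3)*x/70))*exp(-35^(2/3)*6^(1/3)*x/70)


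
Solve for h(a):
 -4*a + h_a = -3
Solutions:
 h(a) = C1 + 2*a^2 - 3*a


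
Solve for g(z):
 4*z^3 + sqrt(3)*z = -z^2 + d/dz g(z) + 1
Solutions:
 g(z) = C1 + z^4 + z^3/3 + sqrt(3)*z^2/2 - z


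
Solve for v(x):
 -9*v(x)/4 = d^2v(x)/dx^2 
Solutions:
 v(x) = C1*sin(3*x/2) + C2*cos(3*x/2)


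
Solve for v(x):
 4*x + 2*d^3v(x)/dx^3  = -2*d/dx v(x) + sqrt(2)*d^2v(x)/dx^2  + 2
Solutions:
 v(x) = C1 - x^2 - sqrt(2)*x + x + (C2*sin(sqrt(14)*x/4) + C3*cos(sqrt(14)*x/4))*exp(sqrt(2)*x/4)


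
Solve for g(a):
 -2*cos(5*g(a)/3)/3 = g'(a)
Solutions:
 2*a/3 - 3*log(sin(5*g(a)/3) - 1)/10 + 3*log(sin(5*g(a)/3) + 1)/10 = C1


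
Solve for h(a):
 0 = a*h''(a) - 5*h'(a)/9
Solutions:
 h(a) = C1 + C2*a^(14/9)


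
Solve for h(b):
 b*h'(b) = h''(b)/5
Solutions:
 h(b) = C1 + C2*erfi(sqrt(10)*b/2)


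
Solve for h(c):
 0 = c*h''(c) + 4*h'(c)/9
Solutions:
 h(c) = C1 + C2*c^(5/9)


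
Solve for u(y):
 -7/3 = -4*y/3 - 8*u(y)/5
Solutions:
 u(y) = 35/24 - 5*y/6


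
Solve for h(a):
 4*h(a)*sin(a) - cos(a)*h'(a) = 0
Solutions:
 h(a) = C1/cos(a)^4


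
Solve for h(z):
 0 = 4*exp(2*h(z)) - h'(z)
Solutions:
 h(z) = log(-sqrt(-1/(C1 + 4*z))) - log(2)/2
 h(z) = log(-1/(C1 + 4*z))/2 - log(2)/2


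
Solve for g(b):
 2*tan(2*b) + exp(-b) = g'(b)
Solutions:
 g(b) = C1 + log(tan(2*b)^2 + 1)/2 - exp(-b)


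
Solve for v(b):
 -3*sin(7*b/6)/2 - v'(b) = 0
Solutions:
 v(b) = C1 + 9*cos(7*b/6)/7


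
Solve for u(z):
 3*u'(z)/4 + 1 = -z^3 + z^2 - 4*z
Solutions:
 u(z) = C1 - z^4/3 + 4*z^3/9 - 8*z^2/3 - 4*z/3


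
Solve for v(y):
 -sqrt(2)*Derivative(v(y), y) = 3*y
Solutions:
 v(y) = C1 - 3*sqrt(2)*y^2/4


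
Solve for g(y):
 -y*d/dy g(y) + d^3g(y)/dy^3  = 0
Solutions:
 g(y) = C1 + Integral(C2*airyai(y) + C3*airybi(y), y)


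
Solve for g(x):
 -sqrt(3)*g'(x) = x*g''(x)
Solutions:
 g(x) = C1 + C2*x^(1 - sqrt(3))


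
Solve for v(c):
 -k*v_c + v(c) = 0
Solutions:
 v(c) = C1*exp(c/k)


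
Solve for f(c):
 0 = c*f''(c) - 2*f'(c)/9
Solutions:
 f(c) = C1 + C2*c^(11/9)


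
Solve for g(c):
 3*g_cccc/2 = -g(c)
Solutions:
 g(c) = (C1*sin(6^(3/4)*c/6) + C2*cos(6^(3/4)*c/6))*exp(-6^(3/4)*c/6) + (C3*sin(6^(3/4)*c/6) + C4*cos(6^(3/4)*c/6))*exp(6^(3/4)*c/6)


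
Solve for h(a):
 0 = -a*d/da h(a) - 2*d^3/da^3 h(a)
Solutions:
 h(a) = C1 + Integral(C2*airyai(-2^(2/3)*a/2) + C3*airybi(-2^(2/3)*a/2), a)


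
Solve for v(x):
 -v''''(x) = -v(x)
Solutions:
 v(x) = C1*exp(-x) + C2*exp(x) + C3*sin(x) + C4*cos(x)


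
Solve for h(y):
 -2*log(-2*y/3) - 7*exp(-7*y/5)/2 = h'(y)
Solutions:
 h(y) = C1 - 2*y*log(-y) + 2*y*(-log(2) + 1 + log(3)) + 5*exp(-7*y/5)/2


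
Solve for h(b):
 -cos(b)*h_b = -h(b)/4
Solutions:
 h(b) = C1*(sin(b) + 1)^(1/8)/(sin(b) - 1)^(1/8)


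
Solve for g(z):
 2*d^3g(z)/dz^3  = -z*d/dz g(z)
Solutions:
 g(z) = C1 + Integral(C2*airyai(-2^(2/3)*z/2) + C3*airybi(-2^(2/3)*z/2), z)


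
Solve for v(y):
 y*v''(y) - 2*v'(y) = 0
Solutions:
 v(y) = C1 + C2*y^3


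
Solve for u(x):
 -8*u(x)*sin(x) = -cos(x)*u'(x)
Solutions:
 u(x) = C1/cos(x)^8


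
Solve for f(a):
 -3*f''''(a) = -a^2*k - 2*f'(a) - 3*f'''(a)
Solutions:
 f(a) = C1 + C2*exp(a*(-(3*sqrt(11) + 10)^(1/3) - 1/(3*sqrt(11) + 10)^(1/3) + 2)/6)*sin(sqrt(3)*a*(-(3*sqrt(11) + 10)^(1/3) + (3*sqrt(11) + 10)^(-1/3))/6) + C3*exp(a*(-(3*sqrt(11) + 10)^(1/3) - 1/(3*sqrt(11) + 10)^(1/3) + 2)/6)*cos(sqrt(3)*a*(-(3*sqrt(11) + 10)^(1/3) + (3*sqrt(11) + 10)^(-1/3))/6) + C4*exp(a*((3*sqrt(11) + 10)^(-1/3) + 1 + (3*sqrt(11) + 10)^(1/3))/3) - a^3*k/6 + 3*a*k/2


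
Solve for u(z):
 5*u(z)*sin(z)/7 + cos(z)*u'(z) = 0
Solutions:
 u(z) = C1*cos(z)^(5/7)


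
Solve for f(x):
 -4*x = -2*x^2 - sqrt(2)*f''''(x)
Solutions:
 f(x) = C1 + C2*x + C3*x^2 + C4*x^3 - sqrt(2)*x^6/360 + sqrt(2)*x^5/60


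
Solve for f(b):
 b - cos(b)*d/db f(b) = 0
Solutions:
 f(b) = C1 + Integral(b/cos(b), b)


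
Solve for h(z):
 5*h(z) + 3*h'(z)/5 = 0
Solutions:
 h(z) = C1*exp(-25*z/3)


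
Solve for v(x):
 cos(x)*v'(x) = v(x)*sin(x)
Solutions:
 v(x) = C1/cos(x)


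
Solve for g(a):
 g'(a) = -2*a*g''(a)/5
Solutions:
 g(a) = C1 + C2/a^(3/2)


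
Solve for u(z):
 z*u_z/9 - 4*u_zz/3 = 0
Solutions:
 u(z) = C1 + C2*erfi(sqrt(6)*z/12)


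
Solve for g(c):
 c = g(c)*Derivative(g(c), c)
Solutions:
 g(c) = -sqrt(C1 + c^2)
 g(c) = sqrt(C1 + c^2)


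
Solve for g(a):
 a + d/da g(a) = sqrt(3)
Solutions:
 g(a) = C1 - a^2/2 + sqrt(3)*a


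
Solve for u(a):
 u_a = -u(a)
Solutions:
 u(a) = C1*exp(-a)


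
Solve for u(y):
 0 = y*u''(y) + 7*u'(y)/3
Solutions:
 u(y) = C1 + C2/y^(4/3)


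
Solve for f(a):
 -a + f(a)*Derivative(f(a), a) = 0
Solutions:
 f(a) = -sqrt(C1 + a^2)
 f(a) = sqrt(C1 + a^2)


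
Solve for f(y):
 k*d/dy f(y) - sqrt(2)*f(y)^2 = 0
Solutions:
 f(y) = -k/(C1*k + sqrt(2)*y)


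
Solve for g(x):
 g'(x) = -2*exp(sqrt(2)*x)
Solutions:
 g(x) = C1 - sqrt(2)*exp(sqrt(2)*x)


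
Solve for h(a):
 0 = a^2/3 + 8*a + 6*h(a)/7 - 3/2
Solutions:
 h(a) = -7*a^2/18 - 28*a/3 + 7/4


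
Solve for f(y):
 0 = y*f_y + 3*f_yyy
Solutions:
 f(y) = C1 + Integral(C2*airyai(-3^(2/3)*y/3) + C3*airybi(-3^(2/3)*y/3), y)


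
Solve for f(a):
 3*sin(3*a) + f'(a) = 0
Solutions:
 f(a) = C1 + cos(3*a)


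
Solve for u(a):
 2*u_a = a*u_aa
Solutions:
 u(a) = C1 + C2*a^3


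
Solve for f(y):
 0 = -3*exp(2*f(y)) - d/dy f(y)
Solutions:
 f(y) = log(-sqrt(-1/(C1 - 3*y))) - log(2)/2
 f(y) = log(-1/(C1 - 3*y))/2 - log(2)/2


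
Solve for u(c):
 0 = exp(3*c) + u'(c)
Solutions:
 u(c) = C1 - exp(3*c)/3


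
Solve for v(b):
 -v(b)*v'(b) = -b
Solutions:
 v(b) = -sqrt(C1 + b^2)
 v(b) = sqrt(C1 + b^2)


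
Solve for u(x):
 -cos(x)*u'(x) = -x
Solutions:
 u(x) = C1 + Integral(x/cos(x), x)


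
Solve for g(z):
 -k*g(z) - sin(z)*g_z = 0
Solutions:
 g(z) = C1*exp(k*(-log(cos(z) - 1) + log(cos(z) + 1))/2)


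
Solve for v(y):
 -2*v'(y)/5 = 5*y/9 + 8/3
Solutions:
 v(y) = C1 - 25*y^2/36 - 20*y/3


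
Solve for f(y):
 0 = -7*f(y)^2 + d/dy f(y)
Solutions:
 f(y) = -1/(C1 + 7*y)


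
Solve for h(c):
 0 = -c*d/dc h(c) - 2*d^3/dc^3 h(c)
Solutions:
 h(c) = C1 + Integral(C2*airyai(-2^(2/3)*c/2) + C3*airybi(-2^(2/3)*c/2), c)


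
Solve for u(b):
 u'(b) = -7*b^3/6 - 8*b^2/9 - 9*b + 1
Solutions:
 u(b) = C1 - 7*b^4/24 - 8*b^3/27 - 9*b^2/2 + b


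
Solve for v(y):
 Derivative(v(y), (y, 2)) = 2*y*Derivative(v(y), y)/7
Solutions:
 v(y) = C1 + C2*erfi(sqrt(7)*y/7)


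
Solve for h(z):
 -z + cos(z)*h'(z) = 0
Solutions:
 h(z) = C1 + Integral(z/cos(z), z)


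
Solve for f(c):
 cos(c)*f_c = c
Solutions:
 f(c) = C1 + Integral(c/cos(c), c)


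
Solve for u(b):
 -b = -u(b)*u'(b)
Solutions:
 u(b) = -sqrt(C1 + b^2)
 u(b) = sqrt(C1 + b^2)


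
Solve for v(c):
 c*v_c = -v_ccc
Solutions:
 v(c) = C1 + Integral(C2*airyai(-c) + C3*airybi(-c), c)


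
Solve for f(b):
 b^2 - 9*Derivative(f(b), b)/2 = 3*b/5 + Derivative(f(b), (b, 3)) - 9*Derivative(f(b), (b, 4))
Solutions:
 f(b) = C1 + C2*exp(b*(-2^(1/3)*(81*sqrt(59073) + 19687)^(1/3) - 2*2^(2/3)/(81*sqrt(59073) + 19687)^(1/3) + 4)/108)*sin(2^(1/3)*sqrt(3)*b*(-(81*sqrt(59073) + 19687)^(1/3) + 2*2^(1/3)/(81*sqrt(59073) + 19687)^(1/3))/108) + C3*exp(b*(-2^(1/3)*(81*sqrt(59073) + 19687)^(1/3) - 2*2^(2/3)/(81*sqrt(59073) + 19687)^(1/3) + 4)/108)*cos(2^(1/3)*sqrt(3)*b*(-(81*sqrt(59073) + 19687)^(1/3) + 2*2^(1/3)/(81*sqrt(59073) + 19687)^(1/3))/108) + C4*exp(b*(2*2^(2/3)/(81*sqrt(59073) + 19687)^(1/3) + 2 + 2^(1/3)*(81*sqrt(59073) + 19687)^(1/3))/54) + 2*b^3/27 - b^2/15 - 8*b/81


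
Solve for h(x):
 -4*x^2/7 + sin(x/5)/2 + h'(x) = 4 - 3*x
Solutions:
 h(x) = C1 + 4*x^3/21 - 3*x^2/2 + 4*x + 5*cos(x/5)/2


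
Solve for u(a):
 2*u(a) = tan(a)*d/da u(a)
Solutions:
 u(a) = C1*sin(a)^2


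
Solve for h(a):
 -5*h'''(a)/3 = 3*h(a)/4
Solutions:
 h(a) = C3*exp(-3^(2/3)*50^(1/3)*a/10) + (C1*sin(3*3^(1/6)*50^(1/3)*a/20) + C2*cos(3*3^(1/6)*50^(1/3)*a/20))*exp(3^(2/3)*50^(1/3)*a/20)


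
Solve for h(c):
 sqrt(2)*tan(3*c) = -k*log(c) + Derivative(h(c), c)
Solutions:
 h(c) = C1 + c*k*(log(c) - 1) - sqrt(2)*log(cos(3*c))/3


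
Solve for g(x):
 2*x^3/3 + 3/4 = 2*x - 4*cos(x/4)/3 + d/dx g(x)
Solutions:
 g(x) = C1 + x^4/6 - x^2 + 3*x/4 + 16*sin(x/4)/3


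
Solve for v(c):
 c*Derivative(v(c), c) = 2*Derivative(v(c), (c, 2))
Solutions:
 v(c) = C1 + C2*erfi(c/2)


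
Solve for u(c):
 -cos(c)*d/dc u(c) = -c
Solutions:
 u(c) = C1 + Integral(c/cos(c), c)


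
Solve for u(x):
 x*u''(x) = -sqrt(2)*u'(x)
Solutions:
 u(x) = C1 + C2*x^(1 - sqrt(2))


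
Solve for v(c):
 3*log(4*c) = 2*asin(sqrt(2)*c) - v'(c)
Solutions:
 v(c) = C1 - 3*c*log(c) + 2*c*asin(sqrt(2)*c) - 6*c*log(2) + 3*c + sqrt(2)*sqrt(1 - 2*c^2)


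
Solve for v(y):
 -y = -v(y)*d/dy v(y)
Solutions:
 v(y) = -sqrt(C1 + y^2)
 v(y) = sqrt(C1 + y^2)


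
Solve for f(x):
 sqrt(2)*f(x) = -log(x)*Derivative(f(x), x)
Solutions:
 f(x) = C1*exp(-sqrt(2)*li(x))


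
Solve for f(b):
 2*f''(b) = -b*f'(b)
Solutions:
 f(b) = C1 + C2*erf(b/2)


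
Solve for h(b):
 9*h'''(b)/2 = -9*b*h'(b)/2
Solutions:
 h(b) = C1 + Integral(C2*airyai(-b) + C3*airybi(-b), b)


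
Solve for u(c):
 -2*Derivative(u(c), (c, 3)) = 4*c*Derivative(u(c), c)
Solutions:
 u(c) = C1 + Integral(C2*airyai(-2^(1/3)*c) + C3*airybi(-2^(1/3)*c), c)


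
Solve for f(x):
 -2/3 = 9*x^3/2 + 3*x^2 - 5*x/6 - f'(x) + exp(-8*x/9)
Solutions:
 f(x) = C1 + 9*x^4/8 + x^3 - 5*x^2/12 + 2*x/3 - 9*exp(-8*x/9)/8


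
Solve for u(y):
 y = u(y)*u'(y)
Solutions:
 u(y) = -sqrt(C1 + y^2)
 u(y) = sqrt(C1 + y^2)


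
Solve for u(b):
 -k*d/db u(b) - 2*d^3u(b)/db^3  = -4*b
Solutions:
 u(b) = C1 + C2*exp(-sqrt(2)*b*sqrt(-k)/2) + C3*exp(sqrt(2)*b*sqrt(-k)/2) + 2*b^2/k


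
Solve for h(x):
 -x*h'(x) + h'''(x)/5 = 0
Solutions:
 h(x) = C1 + Integral(C2*airyai(5^(1/3)*x) + C3*airybi(5^(1/3)*x), x)


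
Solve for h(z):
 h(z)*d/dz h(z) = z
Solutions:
 h(z) = -sqrt(C1 + z^2)
 h(z) = sqrt(C1 + z^2)


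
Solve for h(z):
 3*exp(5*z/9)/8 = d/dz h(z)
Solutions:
 h(z) = C1 + 27*exp(5*z/9)/40


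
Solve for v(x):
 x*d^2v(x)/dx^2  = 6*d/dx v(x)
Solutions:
 v(x) = C1 + C2*x^7


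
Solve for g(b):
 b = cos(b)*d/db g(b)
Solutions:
 g(b) = C1 + Integral(b/cos(b), b)


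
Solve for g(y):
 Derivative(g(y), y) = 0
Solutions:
 g(y) = C1


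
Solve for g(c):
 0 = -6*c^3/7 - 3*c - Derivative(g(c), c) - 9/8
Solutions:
 g(c) = C1 - 3*c^4/14 - 3*c^2/2 - 9*c/8


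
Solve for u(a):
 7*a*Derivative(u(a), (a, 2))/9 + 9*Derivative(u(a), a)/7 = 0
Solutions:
 u(a) = C1 + C2/a^(32/49)


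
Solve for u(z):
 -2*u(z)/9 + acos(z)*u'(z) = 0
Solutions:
 u(z) = C1*exp(2*Integral(1/acos(z), z)/9)


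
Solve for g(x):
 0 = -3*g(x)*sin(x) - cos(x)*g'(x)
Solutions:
 g(x) = C1*cos(x)^3


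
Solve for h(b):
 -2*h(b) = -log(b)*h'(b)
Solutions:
 h(b) = C1*exp(2*li(b))


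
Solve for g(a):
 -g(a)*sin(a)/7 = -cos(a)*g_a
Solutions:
 g(a) = C1/cos(a)^(1/7)


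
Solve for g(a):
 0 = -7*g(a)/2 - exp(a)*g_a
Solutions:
 g(a) = C1*exp(7*exp(-a)/2)


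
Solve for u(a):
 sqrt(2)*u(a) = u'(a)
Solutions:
 u(a) = C1*exp(sqrt(2)*a)


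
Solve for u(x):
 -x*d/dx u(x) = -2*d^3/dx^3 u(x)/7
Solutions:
 u(x) = C1 + Integral(C2*airyai(2^(2/3)*7^(1/3)*x/2) + C3*airybi(2^(2/3)*7^(1/3)*x/2), x)


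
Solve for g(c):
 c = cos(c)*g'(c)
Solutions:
 g(c) = C1 + Integral(c/cos(c), c)


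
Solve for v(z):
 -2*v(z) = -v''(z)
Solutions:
 v(z) = C1*exp(-sqrt(2)*z) + C2*exp(sqrt(2)*z)


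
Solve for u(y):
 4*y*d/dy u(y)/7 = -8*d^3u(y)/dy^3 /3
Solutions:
 u(y) = C1 + Integral(C2*airyai(-14^(2/3)*3^(1/3)*y/14) + C3*airybi(-14^(2/3)*3^(1/3)*y/14), y)


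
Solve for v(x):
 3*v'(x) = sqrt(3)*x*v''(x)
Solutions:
 v(x) = C1 + C2*x^(1 + sqrt(3))


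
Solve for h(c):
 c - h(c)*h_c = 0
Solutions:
 h(c) = -sqrt(C1 + c^2)
 h(c) = sqrt(C1 + c^2)


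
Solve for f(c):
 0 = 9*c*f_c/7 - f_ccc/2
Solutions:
 f(c) = C1 + Integral(C2*airyai(18^(1/3)*7^(2/3)*c/7) + C3*airybi(18^(1/3)*7^(2/3)*c/7), c)


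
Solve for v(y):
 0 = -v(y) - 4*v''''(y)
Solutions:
 v(y) = (C1*sin(y/2) + C2*cos(y/2))*exp(-y/2) + (C3*sin(y/2) + C4*cos(y/2))*exp(y/2)


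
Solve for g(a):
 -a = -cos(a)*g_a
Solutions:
 g(a) = C1 + Integral(a/cos(a), a)


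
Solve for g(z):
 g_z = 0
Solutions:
 g(z) = C1


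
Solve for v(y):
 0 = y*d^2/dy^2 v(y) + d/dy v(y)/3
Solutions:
 v(y) = C1 + C2*y^(2/3)


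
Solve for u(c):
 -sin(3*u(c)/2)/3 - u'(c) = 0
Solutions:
 u(c) = -2*acos((-C1 - exp(c))/(C1 - exp(c)))/3 + 4*pi/3
 u(c) = 2*acos((-C1 - exp(c))/(C1 - exp(c)))/3


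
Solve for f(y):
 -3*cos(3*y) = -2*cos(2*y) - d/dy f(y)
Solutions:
 f(y) = C1 - sin(2*y) + sin(3*y)


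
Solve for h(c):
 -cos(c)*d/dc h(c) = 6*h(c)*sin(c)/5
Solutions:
 h(c) = C1*cos(c)^(6/5)


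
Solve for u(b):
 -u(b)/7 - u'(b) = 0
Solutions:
 u(b) = C1*exp(-b/7)


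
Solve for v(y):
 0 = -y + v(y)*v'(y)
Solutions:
 v(y) = -sqrt(C1 + y^2)
 v(y) = sqrt(C1 + y^2)


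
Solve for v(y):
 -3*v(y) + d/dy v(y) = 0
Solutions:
 v(y) = C1*exp(3*y)


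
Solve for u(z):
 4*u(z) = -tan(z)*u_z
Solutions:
 u(z) = C1/sin(z)^4


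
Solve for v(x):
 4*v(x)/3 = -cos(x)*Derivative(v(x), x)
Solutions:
 v(x) = C1*(sin(x) - 1)^(2/3)/(sin(x) + 1)^(2/3)


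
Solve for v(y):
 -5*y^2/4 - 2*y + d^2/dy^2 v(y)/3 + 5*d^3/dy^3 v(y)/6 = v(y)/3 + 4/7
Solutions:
 v(y) = C1*exp(-y*(4/(15*sqrt(1977) + 667)^(1/3) + 4 + (15*sqrt(1977) + 667)^(1/3))/30)*sin(sqrt(3)*y*(-(15*sqrt(1977) + 667)^(1/3) + 4/(15*sqrt(1977) + 667)^(1/3))/30) + C2*exp(-y*(4/(15*sqrt(1977) + 667)^(1/3) + 4 + (15*sqrt(1977) + 667)^(1/3))/30)*cos(sqrt(3)*y*(-(15*sqrt(1977) + 667)^(1/3) + 4/(15*sqrt(1977) + 667)^(1/3))/30) + C3*exp(y*(-2 + 4/(15*sqrt(1977) + 667)^(1/3) + (15*sqrt(1977) + 667)^(1/3))/15) - 15*y^2/4 - 6*y - 129/14


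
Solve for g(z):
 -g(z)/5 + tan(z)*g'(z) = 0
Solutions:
 g(z) = C1*sin(z)^(1/5)


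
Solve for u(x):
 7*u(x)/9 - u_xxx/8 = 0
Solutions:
 u(x) = C3*exp(2*21^(1/3)*x/3) + (C1*sin(3^(5/6)*7^(1/3)*x/3) + C2*cos(3^(5/6)*7^(1/3)*x/3))*exp(-21^(1/3)*x/3)


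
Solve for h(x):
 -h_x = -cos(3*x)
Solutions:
 h(x) = C1 + sin(3*x)/3


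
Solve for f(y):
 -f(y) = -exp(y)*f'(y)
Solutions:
 f(y) = C1*exp(-exp(-y))


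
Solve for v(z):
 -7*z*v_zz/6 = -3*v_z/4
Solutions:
 v(z) = C1 + C2*z^(23/14)


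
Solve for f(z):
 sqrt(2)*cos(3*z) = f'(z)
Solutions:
 f(z) = C1 + sqrt(2)*sin(3*z)/3


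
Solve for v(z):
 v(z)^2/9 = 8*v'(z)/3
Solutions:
 v(z) = -24/(C1 + z)


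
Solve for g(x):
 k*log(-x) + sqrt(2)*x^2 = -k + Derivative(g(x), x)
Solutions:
 g(x) = C1 + k*x*log(-x) + sqrt(2)*x^3/3


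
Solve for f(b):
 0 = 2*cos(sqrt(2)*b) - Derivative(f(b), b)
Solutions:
 f(b) = C1 + sqrt(2)*sin(sqrt(2)*b)


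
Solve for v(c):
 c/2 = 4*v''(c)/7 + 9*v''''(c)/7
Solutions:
 v(c) = C1 + C2*c + C3*sin(2*c/3) + C4*cos(2*c/3) + 7*c^3/48


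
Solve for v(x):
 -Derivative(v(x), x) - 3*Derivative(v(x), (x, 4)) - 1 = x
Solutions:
 v(x) = C1 + C4*exp(-3^(2/3)*x/3) - x^2/2 - x + (C2*sin(3^(1/6)*x/2) + C3*cos(3^(1/6)*x/2))*exp(3^(2/3)*x/6)


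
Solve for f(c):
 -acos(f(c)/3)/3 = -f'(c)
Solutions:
 Integral(1/acos(_y/3), (_y, f(c))) = C1 + c/3


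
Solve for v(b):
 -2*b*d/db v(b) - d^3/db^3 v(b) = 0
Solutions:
 v(b) = C1 + Integral(C2*airyai(-2^(1/3)*b) + C3*airybi(-2^(1/3)*b), b)


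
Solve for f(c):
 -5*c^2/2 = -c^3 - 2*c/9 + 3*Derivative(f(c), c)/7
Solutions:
 f(c) = C1 + 7*c^4/12 - 35*c^3/18 + 7*c^2/27


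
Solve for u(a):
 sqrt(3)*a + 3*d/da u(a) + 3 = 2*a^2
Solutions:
 u(a) = C1 + 2*a^3/9 - sqrt(3)*a^2/6 - a


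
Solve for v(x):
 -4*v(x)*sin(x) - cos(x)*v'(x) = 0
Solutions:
 v(x) = C1*cos(x)^4


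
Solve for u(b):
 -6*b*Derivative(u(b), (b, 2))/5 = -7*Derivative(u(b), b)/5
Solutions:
 u(b) = C1 + C2*b^(13/6)


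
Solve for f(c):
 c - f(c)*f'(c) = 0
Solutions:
 f(c) = -sqrt(C1 + c^2)
 f(c) = sqrt(C1 + c^2)


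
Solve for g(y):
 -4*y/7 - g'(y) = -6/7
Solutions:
 g(y) = C1 - 2*y^2/7 + 6*y/7


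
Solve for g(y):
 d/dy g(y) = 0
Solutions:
 g(y) = C1


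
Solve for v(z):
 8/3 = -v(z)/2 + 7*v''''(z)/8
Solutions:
 v(z) = C1*exp(-sqrt(2)*7^(3/4)*z/7) + C2*exp(sqrt(2)*7^(3/4)*z/7) + C3*sin(sqrt(2)*7^(3/4)*z/7) + C4*cos(sqrt(2)*7^(3/4)*z/7) - 16/3


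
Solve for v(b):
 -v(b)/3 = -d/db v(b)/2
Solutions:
 v(b) = C1*exp(2*b/3)


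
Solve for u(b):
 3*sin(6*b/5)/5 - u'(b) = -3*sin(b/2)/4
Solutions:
 u(b) = C1 - 3*cos(b/2)/2 - cos(6*b/5)/2


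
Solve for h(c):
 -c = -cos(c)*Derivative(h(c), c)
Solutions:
 h(c) = C1 + Integral(c/cos(c), c)


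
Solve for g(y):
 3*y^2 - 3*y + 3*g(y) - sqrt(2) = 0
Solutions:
 g(y) = -y^2 + y + sqrt(2)/3


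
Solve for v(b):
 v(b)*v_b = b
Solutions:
 v(b) = -sqrt(C1 + b^2)
 v(b) = sqrt(C1 + b^2)


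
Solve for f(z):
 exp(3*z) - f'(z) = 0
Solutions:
 f(z) = C1 + exp(3*z)/3


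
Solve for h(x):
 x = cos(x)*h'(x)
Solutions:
 h(x) = C1 + Integral(x/cos(x), x)


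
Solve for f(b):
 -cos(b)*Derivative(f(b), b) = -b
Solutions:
 f(b) = C1 + Integral(b/cos(b), b)


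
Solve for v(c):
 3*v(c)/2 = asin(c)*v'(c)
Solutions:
 v(c) = C1*exp(3*Integral(1/asin(c), c)/2)


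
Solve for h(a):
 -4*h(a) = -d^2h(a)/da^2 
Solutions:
 h(a) = C1*exp(-2*a) + C2*exp(2*a)


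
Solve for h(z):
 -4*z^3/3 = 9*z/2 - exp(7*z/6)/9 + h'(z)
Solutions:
 h(z) = C1 - z^4/3 - 9*z^2/4 + 2*exp(7*z/6)/21


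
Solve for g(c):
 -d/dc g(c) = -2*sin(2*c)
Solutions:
 g(c) = C1 - cos(2*c)


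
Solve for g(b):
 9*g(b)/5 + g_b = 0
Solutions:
 g(b) = C1*exp(-9*b/5)


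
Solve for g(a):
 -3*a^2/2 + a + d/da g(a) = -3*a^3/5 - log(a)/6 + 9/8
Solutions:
 g(a) = C1 - 3*a^4/20 + a^3/2 - a^2/2 - a*log(a)/6 + 31*a/24


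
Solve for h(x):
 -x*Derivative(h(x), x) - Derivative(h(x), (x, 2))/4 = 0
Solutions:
 h(x) = C1 + C2*erf(sqrt(2)*x)


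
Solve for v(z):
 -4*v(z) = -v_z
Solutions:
 v(z) = C1*exp(4*z)


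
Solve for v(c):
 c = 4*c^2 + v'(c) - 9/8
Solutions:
 v(c) = C1 - 4*c^3/3 + c^2/2 + 9*c/8


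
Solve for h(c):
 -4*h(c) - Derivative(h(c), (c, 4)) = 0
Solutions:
 h(c) = (C1*sin(c) + C2*cos(c))*exp(-c) + (C3*sin(c) + C4*cos(c))*exp(c)


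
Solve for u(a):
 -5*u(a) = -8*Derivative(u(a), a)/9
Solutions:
 u(a) = C1*exp(45*a/8)


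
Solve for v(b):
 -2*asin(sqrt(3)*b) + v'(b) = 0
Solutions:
 v(b) = C1 + 2*b*asin(sqrt(3)*b) + 2*sqrt(3)*sqrt(1 - 3*b^2)/3


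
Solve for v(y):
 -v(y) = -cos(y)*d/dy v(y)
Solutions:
 v(y) = C1*sqrt(sin(y) + 1)/sqrt(sin(y) - 1)


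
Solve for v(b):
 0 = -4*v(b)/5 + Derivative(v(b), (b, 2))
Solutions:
 v(b) = C1*exp(-2*sqrt(5)*b/5) + C2*exp(2*sqrt(5)*b/5)


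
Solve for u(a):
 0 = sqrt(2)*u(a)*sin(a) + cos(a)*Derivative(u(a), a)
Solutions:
 u(a) = C1*cos(a)^(sqrt(2))


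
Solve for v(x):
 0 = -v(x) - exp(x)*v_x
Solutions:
 v(x) = C1*exp(exp(-x))


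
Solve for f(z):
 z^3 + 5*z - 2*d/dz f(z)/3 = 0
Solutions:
 f(z) = C1 + 3*z^4/8 + 15*z^2/4


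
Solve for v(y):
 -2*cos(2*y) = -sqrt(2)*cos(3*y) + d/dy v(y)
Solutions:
 v(y) = C1 - sin(2*y) + sqrt(2)*sin(3*y)/3


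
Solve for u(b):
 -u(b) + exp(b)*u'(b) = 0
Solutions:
 u(b) = C1*exp(-exp(-b))


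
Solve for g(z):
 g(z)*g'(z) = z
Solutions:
 g(z) = -sqrt(C1 + z^2)
 g(z) = sqrt(C1 + z^2)


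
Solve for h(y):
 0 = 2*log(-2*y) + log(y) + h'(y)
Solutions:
 h(y) = C1 - 3*y*log(y) + y*(-2*log(2) + 3 - 2*I*pi)


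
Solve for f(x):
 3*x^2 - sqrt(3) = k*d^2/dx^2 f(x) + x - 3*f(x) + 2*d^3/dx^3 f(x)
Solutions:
 f(x) = C1*exp(-x*(k^2/(k^3 + sqrt(-k^6 + (k^3 - 162)^2) - 162)^(1/3) + k + (k^3 + sqrt(-k^6 + (k^3 - 162)^2) - 162)^(1/3))/6) + C2*exp(x*(-4*k^2/((-1 + sqrt(3)*I)*(k^3 + sqrt(-k^6 + (k^3 - 162)^2) - 162)^(1/3)) - 2*k + (k^3 + sqrt(-k^6 + (k^3 - 162)^2) - 162)^(1/3) - sqrt(3)*I*(k^3 + sqrt(-k^6 + (k^3 - 162)^2) - 162)^(1/3))/12) + C3*exp(x*(4*k^2/((1 + sqrt(3)*I)*(k^3 + sqrt(-k^6 + (k^3 - 162)^2) - 162)^(1/3)) - 2*k + (k^3 + sqrt(-k^6 + (k^3 - 162)^2) - 162)^(1/3) + sqrt(3)*I*(k^3 + sqrt(-k^6 + (k^3 - 162)^2) - 162)^(1/3))/12) - 2*k/3 - x^2 + x/3 + sqrt(3)/3


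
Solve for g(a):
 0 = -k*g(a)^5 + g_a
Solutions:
 g(a) = -(-1/(C1 + 4*a*k))^(1/4)
 g(a) = (-1/(C1 + 4*a*k))^(1/4)
 g(a) = -I*(-1/(C1 + 4*a*k))^(1/4)
 g(a) = I*(-1/(C1 + 4*a*k))^(1/4)


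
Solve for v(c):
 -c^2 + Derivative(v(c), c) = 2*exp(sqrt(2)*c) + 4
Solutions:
 v(c) = C1 + c^3/3 + 4*c + sqrt(2)*exp(sqrt(2)*c)


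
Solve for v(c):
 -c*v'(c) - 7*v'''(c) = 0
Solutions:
 v(c) = C1 + Integral(C2*airyai(-7^(2/3)*c/7) + C3*airybi(-7^(2/3)*c/7), c)


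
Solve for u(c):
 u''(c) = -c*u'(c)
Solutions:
 u(c) = C1 + C2*erf(sqrt(2)*c/2)


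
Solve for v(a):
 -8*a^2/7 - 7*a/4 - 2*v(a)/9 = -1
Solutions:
 v(a) = -36*a^2/7 - 63*a/8 + 9/2


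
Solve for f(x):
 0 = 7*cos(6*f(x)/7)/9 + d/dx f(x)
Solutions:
 7*x/9 - 7*log(sin(6*f(x)/7) - 1)/12 + 7*log(sin(6*f(x)/7) + 1)/12 = C1


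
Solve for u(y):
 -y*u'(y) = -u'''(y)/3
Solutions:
 u(y) = C1 + Integral(C2*airyai(3^(1/3)*y) + C3*airybi(3^(1/3)*y), y)


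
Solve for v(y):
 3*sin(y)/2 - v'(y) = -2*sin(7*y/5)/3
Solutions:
 v(y) = C1 - 3*cos(y)/2 - 10*cos(7*y/5)/21


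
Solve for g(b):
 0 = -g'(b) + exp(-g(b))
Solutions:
 g(b) = log(C1 + b)


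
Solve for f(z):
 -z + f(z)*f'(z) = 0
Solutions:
 f(z) = -sqrt(C1 + z^2)
 f(z) = sqrt(C1 + z^2)


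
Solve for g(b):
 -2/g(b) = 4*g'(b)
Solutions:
 g(b) = -sqrt(C1 - b)
 g(b) = sqrt(C1 - b)


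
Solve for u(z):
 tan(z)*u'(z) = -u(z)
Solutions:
 u(z) = C1/sin(z)


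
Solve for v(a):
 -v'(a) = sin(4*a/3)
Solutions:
 v(a) = C1 + 3*cos(4*a/3)/4


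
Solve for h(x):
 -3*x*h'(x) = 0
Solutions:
 h(x) = C1


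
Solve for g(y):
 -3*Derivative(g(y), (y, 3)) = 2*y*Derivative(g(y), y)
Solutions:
 g(y) = C1 + Integral(C2*airyai(-2^(1/3)*3^(2/3)*y/3) + C3*airybi(-2^(1/3)*3^(2/3)*y/3), y)


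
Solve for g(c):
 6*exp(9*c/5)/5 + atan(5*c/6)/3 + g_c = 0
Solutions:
 g(c) = C1 - c*atan(5*c/6)/3 - 2*exp(9*c/5)/3 + log(25*c^2 + 36)/5


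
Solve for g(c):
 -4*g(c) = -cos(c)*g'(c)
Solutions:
 g(c) = C1*(sin(c)^2 + 2*sin(c) + 1)/(sin(c)^2 - 2*sin(c) + 1)


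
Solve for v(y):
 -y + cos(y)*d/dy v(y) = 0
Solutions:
 v(y) = C1 + Integral(y/cos(y), y)


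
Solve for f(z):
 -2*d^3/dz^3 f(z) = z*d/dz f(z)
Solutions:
 f(z) = C1 + Integral(C2*airyai(-2^(2/3)*z/2) + C3*airybi(-2^(2/3)*z/2), z)


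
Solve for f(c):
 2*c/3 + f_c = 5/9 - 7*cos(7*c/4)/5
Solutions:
 f(c) = C1 - c^2/3 + 5*c/9 - 4*sin(7*c/4)/5


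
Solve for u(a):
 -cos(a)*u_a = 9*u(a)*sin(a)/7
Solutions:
 u(a) = C1*cos(a)^(9/7)


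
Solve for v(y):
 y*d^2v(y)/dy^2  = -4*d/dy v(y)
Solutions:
 v(y) = C1 + C2/y^3


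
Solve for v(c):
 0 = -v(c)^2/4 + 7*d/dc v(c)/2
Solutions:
 v(c) = -14/(C1 + c)


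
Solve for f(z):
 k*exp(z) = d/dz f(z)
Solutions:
 f(z) = C1 + k*exp(z)


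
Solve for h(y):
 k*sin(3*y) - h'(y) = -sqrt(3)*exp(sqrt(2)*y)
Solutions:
 h(y) = C1 - k*cos(3*y)/3 + sqrt(6)*exp(sqrt(2)*y)/2


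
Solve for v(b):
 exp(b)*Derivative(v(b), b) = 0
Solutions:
 v(b) = C1


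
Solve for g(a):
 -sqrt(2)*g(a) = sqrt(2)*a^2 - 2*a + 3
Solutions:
 g(a) = -a^2 + sqrt(2)*a - 3*sqrt(2)/2


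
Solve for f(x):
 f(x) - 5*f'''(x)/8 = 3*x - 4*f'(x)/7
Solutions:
 f(x) = C1*exp(-x*(16*22050^(1/3)/(sqrt(4646985) + 2205)^(1/3) + 420^(1/3)*(sqrt(4646985) + 2205)^(1/3))/210)*sin(3^(1/6)*x*(-140^(1/3)*3^(2/3)*(sqrt(4646985) + 2205)^(1/3) + 48*2450^(1/3)/(sqrt(4646985) + 2205)^(1/3))/210) + C2*exp(-x*(16*22050^(1/3)/(sqrt(4646985) + 2205)^(1/3) + 420^(1/3)*(sqrt(4646985) + 2205)^(1/3))/210)*cos(3^(1/6)*x*(-140^(1/3)*3^(2/3)*(sqrt(4646985) + 2205)^(1/3) + 48*2450^(1/3)/(sqrt(4646985) + 2205)^(1/3))/210) + C3*exp(x*(16*22050^(1/3)/(sqrt(4646985) + 2205)^(1/3) + 420^(1/3)*(sqrt(4646985) + 2205)^(1/3))/105) + 3*x - 12/7


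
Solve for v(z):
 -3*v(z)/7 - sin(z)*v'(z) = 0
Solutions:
 v(z) = C1*(cos(z) + 1)^(3/14)/(cos(z) - 1)^(3/14)


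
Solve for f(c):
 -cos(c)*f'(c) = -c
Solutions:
 f(c) = C1 + Integral(c/cos(c), c)


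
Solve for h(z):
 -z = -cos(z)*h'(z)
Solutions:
 h(z) = C1 + Integral(z/cos(z), z)


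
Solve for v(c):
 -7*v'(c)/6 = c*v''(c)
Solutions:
 v(c) = C1 + C2/c^(1/6)


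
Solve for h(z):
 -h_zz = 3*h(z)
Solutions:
 h(z) = C1*sin(sqrt(3)*z) + C2*cos(sqrt(3)*z)


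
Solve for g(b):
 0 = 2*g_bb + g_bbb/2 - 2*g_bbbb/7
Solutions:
 g(b) = C1 + C2*b + C3*exp(b*(7 - sqrt(497))/8) + C4*exp(b*(7 + sqrt(497))/8)


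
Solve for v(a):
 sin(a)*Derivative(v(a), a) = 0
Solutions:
 v(a) = C1


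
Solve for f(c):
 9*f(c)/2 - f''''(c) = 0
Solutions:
 f(c) = C1*exp(-2^(3/4)*sqrt(3)*c/2) + C2*exp(2^(3/4)*sqrt(3)*c/2) + C3*sin(2^(3/4)*sqrt(3)*c/2) + C4*cos(2^(3/4)*sqrt(3)*c/2)


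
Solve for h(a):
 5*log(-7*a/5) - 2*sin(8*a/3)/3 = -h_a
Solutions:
 h(a) = C1 - 5*a*log(-a) - 5*a*log(7) + 5*a + 5*a*log(5) - cos(8*a/3)/4


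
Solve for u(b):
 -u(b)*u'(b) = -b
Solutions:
 u(b) = -sqrt(C1 + b^2)
 u(b) = sqrt(C1 + b^2)


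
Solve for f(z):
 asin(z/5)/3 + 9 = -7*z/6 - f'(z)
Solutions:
 f(z) = C1 - 7*z^2/12 - z*asin(z/5)/3 - 9*z - sqrt(25 - z^2)/3


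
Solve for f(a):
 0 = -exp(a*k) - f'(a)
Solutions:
 f(a) = C1 - exp(a*k)/k


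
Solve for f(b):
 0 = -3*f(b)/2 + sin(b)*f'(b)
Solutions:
 f(b) = C1*(cos(b) - 1)^(3/4)/(cos(b) + 1)^(3/4)


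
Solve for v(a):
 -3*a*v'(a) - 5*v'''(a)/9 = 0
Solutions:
 v(a) = C1 + Integral(C2*airyai(-3*5^(2/3)*a/5) + C3*airybi(-3*5^(2/3)*a/5), a)


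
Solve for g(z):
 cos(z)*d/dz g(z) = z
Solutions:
 g(z) = C1 + Integral(z/cos(z), z)


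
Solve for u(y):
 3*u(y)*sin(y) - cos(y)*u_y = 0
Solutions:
 u(y) = C1/cos(y)^3


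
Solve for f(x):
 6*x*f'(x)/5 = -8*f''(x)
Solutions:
 f(x) = C1 + C2*erf(sqrt(30)*x/20)


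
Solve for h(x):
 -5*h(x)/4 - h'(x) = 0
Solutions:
 h(x) = C1*exp(-5*x/4)


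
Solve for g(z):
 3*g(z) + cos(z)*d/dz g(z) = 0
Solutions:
 g(z) = C1*(sin(z) - 1)^(3/2)/(sin(z) + 1)^(3/2)


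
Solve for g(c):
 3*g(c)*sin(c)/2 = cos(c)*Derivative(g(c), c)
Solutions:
 g(c) = C1/cos(c)^(3/2)


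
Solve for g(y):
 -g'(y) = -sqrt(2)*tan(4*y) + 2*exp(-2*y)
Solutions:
 g(y) = C1 + sqrt(2)*log(tan(4*y)^2 + 1)/8 + exp(-2*y)


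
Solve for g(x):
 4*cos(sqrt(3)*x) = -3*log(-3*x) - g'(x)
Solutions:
 g(x) = C1 - 3*x*log(-x) - 3*x*log(3) + 3*x - 4*sqrt(3)*sin(sqrt(3)*x)/3


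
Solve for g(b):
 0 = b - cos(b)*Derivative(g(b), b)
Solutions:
 g(b) = C1 + Integral(b/cos(b), b)


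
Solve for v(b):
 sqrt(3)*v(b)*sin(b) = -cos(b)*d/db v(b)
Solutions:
 v(b) = C1*cos(b)^(sqrt(3))


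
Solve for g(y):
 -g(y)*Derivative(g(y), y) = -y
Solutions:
 g(y) = -sqrt(C1 + y^2)
 g(y) = sqrt(C1 + y^2)


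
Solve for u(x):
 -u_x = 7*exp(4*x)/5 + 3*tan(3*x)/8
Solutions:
 u(x) = C1 - 7*exp(4*x)/20 + log(cos(3*x))/8


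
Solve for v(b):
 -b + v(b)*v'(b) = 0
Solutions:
 v(b) = -sqrt(C1 + b^2)
 v(b) = sqrt(C1 + b^2)


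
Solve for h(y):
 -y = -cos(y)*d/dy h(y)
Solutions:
 h(y) = C1 + Integral(y/cos(y), y)


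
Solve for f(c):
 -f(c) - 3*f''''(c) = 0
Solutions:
 f(c) = (C1*sin(sqrt(2)*3^(3/4)*c/6) + C2*cos(sqrt(2)*3^(3/4)*c/6))*exp(-sqrt(2)*3^(3/4)*c/6) + (C3*sin(sqrt(2)*3^(3/4)*c/6) + C4*cos(sqrt(2)*3^(3/4)*c/6))*exp(sqrt(2)*3^(3/4)*c/6)


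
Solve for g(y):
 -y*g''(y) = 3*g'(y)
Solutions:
 g(y) = C1 + C2/y^2


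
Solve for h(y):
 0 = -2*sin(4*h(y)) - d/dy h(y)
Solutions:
 h(y) = -acos((-C1 - exp(16*y))/(C1 - exp(16*y)))/4 + pi/2
 h(y) = acos((-C1 - exp(16*y))/(C1 - exp(16*y)))/4


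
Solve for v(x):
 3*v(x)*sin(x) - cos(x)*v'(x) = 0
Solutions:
 v(x) = C1/cos(x)^3


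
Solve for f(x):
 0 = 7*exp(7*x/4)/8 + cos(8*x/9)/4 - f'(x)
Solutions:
 f(x) = C1 + exp(7*x/4)/2 + 9*sin(8*x/9)/32


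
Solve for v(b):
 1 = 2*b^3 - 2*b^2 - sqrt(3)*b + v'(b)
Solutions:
 v(b) = C1 - b^4/2 + 2*b^3/3 + sqrt(3)*b^2/2 + b


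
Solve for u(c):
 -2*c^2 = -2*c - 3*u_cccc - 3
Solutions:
 u(c) = C1 + C2*c + C3*c^2 + C4*c^3 + c^6/540 - c^5/180 - c^4/24


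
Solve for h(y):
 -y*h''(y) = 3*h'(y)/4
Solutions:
 h(y) = C1 + C2*y^(1/4)


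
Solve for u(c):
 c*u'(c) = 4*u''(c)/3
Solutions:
 u(c) = C1 + C2*erfi(sqrt(6)*c/4)


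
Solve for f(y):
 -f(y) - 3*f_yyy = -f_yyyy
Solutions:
 f(y) = C1*exp(y*(-sqrt(3)*sqrt(-16*18^(1/3)/(-81 + sqrt(7329))^(1/3) + 2*12^(1/3)*(-81 + sqrt(7329))^(1/3) + 27) + 9)/12)*sin(sqrt(6)*y*sqrt(-27 - 8*18^(1/3)/(-81 + sqrt(7329))^(1/3) + 12^(1/3)*(-81 + sqrt(7329))^(1/3) + 81*sqrt(3)/sqrt(-16*18^(1/3)/(-81 + sqrt(7329))^(1/3) + 2*12^(1/3)*(-81 + sqrt(7329))^(1/3) + 27))/12) + C2*exp(y*(-sqrt(3)*sqrt(-16*18^(1/3)/(-81 + sqrt(7329))^(1/3) + 2*12^(1/3)*(-81 + sqrt(7329))^(1/3) + 27) + 9)/12)*cos(sqrt(6)*y*sqrt(-27 - 8*18^(1/3)/(-81 + sqrt(7329))^(1/3) + 12^(1/3)*(-81 + sqrt(7329))^(1/3) + 81*sqrt(3)/sqrt(-16*18^(1/3)/(-81 + sqrt(7329))^(1/3) + 2*12^(1/3)*(-81 + sqrt(7329))^(1/3) + 27))/12) + C3*exp(y*(sqrt(3)*sqrt(-16*18^(1/3)/(-81 + sqrt(7329))^(1/3) + 2*12^(1/3)*(-81 + sqrt(7329))^(1/3) + 27) + 9 + sqrt(6)*sqrt(-12^(1/3)*(-81 + sqrt(7329))^(1/3) + 8*18^(1/3)/(-81 + sqrt(7329))^(1/3) + 27 + 81*sqrt(3)/sqrt(-16*18^(1/3)/(-81 + sqrt(7329))^(1/3) + 2*12^(1/3)*(-81 + sqrt(7329))^(1/3) + 27)))/12) + C4*exp(y*(-sqrt(6)*sqrt(-12^(1/3)*(-81 + sqrt(7329))^(1/3) + 8*18^(1/3)/(-81 + sqrt(7329))^(1/3) + 27 + 81*sqrt(3)/sqrt(-16*18^(1/3)/(-81 + sqrt(7329))^(1/3) + 2*12^(1/3)*(-81 + sqrt(7329))^(1/3) + 27)) + sqrt(3)*sqrt(-16*18^(1/3)/(-81 + sqrt(7329))^(1/3) + 2*12^(1/3)*(-81 + sqrt(7329))^(1/3) + 27) + 9)/12)


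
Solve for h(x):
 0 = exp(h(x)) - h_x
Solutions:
 h(x) = log(-1/(C1 + x))


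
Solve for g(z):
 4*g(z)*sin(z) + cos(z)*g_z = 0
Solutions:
 g(z) = C1*cos(z)^4


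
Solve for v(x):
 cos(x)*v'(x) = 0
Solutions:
 v(x) = C1


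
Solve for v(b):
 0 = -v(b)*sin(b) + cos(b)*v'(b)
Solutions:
 v(b) = C1/cos(b)


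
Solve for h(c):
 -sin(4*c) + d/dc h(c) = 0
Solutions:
 h(c) = C1 - cos(4*c)/4
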